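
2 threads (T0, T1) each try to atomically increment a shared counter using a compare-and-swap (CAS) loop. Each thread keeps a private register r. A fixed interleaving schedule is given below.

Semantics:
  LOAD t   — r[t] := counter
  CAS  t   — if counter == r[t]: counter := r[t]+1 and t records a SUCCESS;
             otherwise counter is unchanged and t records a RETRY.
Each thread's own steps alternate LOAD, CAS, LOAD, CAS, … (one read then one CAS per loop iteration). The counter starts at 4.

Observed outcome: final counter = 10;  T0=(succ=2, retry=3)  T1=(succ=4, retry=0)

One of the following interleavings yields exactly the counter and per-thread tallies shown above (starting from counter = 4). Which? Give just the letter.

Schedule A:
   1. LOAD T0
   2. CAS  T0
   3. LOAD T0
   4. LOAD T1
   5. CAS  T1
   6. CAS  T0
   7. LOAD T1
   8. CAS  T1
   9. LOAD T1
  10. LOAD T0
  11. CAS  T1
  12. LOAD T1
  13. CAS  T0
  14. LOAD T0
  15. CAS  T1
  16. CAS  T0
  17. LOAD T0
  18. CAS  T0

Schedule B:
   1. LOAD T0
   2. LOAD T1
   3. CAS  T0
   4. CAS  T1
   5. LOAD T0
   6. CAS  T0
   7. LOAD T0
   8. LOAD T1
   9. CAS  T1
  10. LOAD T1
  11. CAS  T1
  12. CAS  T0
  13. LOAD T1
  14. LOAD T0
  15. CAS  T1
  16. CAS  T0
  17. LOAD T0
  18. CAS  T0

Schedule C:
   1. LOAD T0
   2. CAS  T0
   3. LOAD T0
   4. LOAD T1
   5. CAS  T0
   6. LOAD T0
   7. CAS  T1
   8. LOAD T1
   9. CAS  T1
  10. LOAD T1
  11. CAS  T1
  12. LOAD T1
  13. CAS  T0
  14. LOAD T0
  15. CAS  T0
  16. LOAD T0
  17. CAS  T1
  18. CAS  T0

A

Simulating candidate A:
#1 T0 reads 4
#2 T0 CAS(4→5) writes; counter now 5
#3 T0 reads 5
#4 T1 reads 5
#5 T1 CAS(5→6) writes; counter now 6
#6 T0 CAS(5→6) fails; counter now 6
#7 T1 reads 6
#8 T1 CAS(6→7) writes; counter now 7
#9 T1 reads 7
#10 T0 reads 7
#11 T1 CAS(7→8) writes; counter now 8
#12 T1 reads 8
#13 T0 CAS(7→8) fails; counter now 8
#14 T0 reads 8
#15 T1 CAS(8→9) writes; counter now 9
#16 T0 CAS(8→9) fails; counter now 9
#17 T0 reads 9
#18 T0 CAS(9→10) writes; counter now 10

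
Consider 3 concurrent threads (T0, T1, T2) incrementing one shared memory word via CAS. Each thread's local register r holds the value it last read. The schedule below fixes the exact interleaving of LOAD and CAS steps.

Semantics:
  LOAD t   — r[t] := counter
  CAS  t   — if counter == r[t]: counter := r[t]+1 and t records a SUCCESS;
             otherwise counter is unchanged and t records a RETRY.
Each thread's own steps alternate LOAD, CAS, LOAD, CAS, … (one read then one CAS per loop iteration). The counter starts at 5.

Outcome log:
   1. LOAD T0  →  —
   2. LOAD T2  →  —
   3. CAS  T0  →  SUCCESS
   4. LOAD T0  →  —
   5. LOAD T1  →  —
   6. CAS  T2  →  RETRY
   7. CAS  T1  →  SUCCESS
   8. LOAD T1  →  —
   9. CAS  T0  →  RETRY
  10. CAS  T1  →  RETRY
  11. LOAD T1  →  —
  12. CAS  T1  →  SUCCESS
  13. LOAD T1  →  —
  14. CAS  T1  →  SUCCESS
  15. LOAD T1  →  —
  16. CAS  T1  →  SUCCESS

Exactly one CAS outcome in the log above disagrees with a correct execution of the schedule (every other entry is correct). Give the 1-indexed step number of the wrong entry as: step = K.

step = 10

Re-executing:
step 1: T0 LOAD ⇒ load; ctr=5 reg=5
step 2: T2 LOAD ⇒ load; ctr=5 reg=5
step 3: T0 CAS ⇒ ok; ctr=6 reg=5
step 4: T0 LOAD ⇒ load; ctr=6 reg=6
step 5: T1 LOAD ⇒ load; ctr=6 reg=6
step 6: T2 CAS ⇒ retry; ctr=6 reg=5
step 7: T1 CAS ⇒ ok; ctr=7 reg=6
step 8: T1 LOAD ⇒ load; ctr=7 reg=7
step 9: T0 CAS ⇒ retry; ctr=7 reg=6
step 10: T1 CAS ⇒ ok; ctr=8 reg=7
step 11: T1 LOAD ⇒ load; ctr=8 reg=8
step 12: T1 CAS ⇒ ok; ctr=9 reg=8
step 13: T1 LOAD ⇒ load; ctr=9 reg=9
step 14: T1 CAS ⇒ ok; ctr=10 reg=9
step 15: T1 LOAD ⇒ load; ctr=10 reg=10
step 16: T1 CAS ⇒ ok; ctr=11 reg=10
Log disagrees first at step 10.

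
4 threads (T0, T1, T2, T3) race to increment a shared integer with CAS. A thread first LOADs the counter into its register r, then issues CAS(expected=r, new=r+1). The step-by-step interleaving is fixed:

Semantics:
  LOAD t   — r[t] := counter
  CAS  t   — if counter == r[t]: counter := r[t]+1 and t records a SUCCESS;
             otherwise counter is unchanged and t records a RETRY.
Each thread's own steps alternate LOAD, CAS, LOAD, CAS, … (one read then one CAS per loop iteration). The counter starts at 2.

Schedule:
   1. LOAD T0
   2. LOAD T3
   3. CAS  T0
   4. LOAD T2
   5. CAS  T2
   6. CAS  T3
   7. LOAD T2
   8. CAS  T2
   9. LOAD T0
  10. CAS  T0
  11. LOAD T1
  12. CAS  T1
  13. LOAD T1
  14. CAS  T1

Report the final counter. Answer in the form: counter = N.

counter = 8

step 1: T0 LOAD ⇒ load; ctr=2 reg=2
step 2: T3 LOAD ⇒ load; ctr=2 reg=2
step 3: T0 CAS ⇒ ok; ctr=3 reg=2
step 4: T2 LOAD ⇒ load; ctr=3 reg=3
step 5: T2 CAS ⇒ ok; ctr=4 reg=3
step 6: T3 CAS ⇒ retry; ctr=4 reg=2
step 7: T2 LOAD ⇒ load; ctr=4 reg=4
step 8: T2 CAS ⇒ ok; ctr=5 reg=4
step 9: T0 LOAD ⇒ load; ctr=5 reg=5
step 10: T0 CAS ⇒ ok; ctr=6 reg=5
step 11: T1 LOAD ⇒ load; ctr=6 reg=6
step 12: T1 CAS ⇒ ok; ctr=7 reg=6
step 13: T1 LOAD ⇒ load; ctr=7 reg=7
step 14: T1 CAS ⇒ ok; ctr=8 reg=7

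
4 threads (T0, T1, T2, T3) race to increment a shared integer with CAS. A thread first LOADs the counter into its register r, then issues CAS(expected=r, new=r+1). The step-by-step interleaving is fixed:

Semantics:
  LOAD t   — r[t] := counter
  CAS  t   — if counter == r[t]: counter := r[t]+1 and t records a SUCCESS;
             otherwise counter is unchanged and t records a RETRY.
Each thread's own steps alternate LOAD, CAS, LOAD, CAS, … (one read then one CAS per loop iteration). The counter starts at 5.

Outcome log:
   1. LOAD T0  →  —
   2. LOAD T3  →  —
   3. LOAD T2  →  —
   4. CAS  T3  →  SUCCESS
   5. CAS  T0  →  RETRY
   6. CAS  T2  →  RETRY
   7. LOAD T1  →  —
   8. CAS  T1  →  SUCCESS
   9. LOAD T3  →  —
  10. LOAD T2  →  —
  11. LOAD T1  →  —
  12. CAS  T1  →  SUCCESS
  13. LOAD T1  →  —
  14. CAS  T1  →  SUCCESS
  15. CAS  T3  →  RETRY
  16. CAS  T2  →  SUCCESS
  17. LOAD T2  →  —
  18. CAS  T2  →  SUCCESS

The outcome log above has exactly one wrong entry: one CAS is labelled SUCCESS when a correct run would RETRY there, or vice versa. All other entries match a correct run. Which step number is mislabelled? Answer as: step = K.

step = 16

Re-executing:
   1) LOAD T0:  M=5  r_T0=5
   2) LOAD T3:  M=5  r_T3=5
   3) LOAD T2:  M=5  r_T2=5
   4) CAS  T3:  M=6  r_T3=5 ✓
   5) CAS  T0:  M=6  r_T0=5 ✗
   6) CAS  T2:  M=6  r_T2=5 ✗
   7) LOAD T1:  M=6  r_T1=6
   8) CAS  T1:  M=7  r_T1=6 ✓
   9) LOAD T3:  M=7  r_T3=7
  10) LOAD T2:  M=7  r_T2=7
  11) LOAD T1:  M=7  r_T1=7
  12) CAS  T1:  M=8  r_T1=7 ✓
  13) LOAD T1:  M=8  r_T1=8
  14) CAS  T1:  M=9  r_T1=8 ✓
  15) CAS  T3:  M=9  r_T3=7 ✗
  16) CAS  T2:  M=9  r_T2=7 ✗
  17) LOAD T2:  M=9  r_T2=9
  18) CAS  T2:  M=10  r_T2=9 ✓
Flip is step 16.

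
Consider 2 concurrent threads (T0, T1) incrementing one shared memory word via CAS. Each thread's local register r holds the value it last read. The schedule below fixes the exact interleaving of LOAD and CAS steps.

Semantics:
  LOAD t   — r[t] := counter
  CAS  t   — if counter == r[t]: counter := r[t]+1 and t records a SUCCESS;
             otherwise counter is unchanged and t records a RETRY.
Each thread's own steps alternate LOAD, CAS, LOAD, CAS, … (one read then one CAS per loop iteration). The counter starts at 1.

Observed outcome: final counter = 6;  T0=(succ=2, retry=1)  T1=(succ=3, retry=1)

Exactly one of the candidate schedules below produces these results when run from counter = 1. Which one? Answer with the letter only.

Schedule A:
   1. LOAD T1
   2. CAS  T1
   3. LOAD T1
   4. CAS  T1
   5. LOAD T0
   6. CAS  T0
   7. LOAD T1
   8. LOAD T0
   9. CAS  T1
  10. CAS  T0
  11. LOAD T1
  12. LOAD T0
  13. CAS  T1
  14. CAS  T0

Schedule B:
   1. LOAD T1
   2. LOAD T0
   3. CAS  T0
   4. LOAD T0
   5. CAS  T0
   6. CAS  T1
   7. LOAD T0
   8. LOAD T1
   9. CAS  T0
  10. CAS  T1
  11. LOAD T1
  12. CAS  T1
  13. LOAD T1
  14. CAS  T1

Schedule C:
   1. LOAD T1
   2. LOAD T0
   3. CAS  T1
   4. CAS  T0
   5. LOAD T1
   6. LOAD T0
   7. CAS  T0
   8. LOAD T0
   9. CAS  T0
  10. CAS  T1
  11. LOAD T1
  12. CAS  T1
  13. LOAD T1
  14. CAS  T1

Tracing schedule C:
1. LOAD T1 → mem=1 r[T1]=1 [LOAD]
2. LOAD T0 → mem=1 r[T0]=1 [LOAD]
3. CAS T1 → mem=2 r[T1]=1 [OK]
4. CAS T0 → mem=2 r[T0]=1 [RETRY]
5. LOAD T1 → mem=2 r[T1]=2 [LOAD]
6. LOAD T0 → mem=2 r[T0]=2 [LOAD]
7. CAS T0 → mem=3 r[T0]=2 [OK]
8. LOAD T0 → mem=3 r[T0]=3 [LOAD]
9. CAS T0 → mem=4 r[T0]=3 [OK]
10. CAS T1 → mem=4 r[T1]=2 [RETRY]
11. LOAD T1 → mem=4 r[T1]=4 [LOAD]
12. CAS T1 → mem=5 r[T1]=4 [OK]
13. LOAD T1 → mem=5 r[T1]=5 [LOAD]
14. CAS T1 → mem=6 r[T1]=5 [OK]

C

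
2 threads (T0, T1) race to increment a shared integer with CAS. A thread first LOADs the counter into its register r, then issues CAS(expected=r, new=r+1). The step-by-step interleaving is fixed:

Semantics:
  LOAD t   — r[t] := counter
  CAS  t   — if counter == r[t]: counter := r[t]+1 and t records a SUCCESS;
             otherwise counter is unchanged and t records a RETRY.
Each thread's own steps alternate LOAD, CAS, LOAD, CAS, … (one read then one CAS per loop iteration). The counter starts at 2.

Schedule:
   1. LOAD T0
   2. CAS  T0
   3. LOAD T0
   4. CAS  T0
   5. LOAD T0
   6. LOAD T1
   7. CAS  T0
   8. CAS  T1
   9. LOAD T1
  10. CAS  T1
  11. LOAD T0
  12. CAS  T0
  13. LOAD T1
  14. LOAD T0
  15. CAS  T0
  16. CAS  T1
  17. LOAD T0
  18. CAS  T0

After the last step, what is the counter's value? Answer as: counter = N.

#1 T0 reads 2
#2 T0 CAS(2→3) writes; counter now 3
#3 T0 reads 3
#4 T0 CAS(3→4) writes; counter now 4
#5 T0 reads 4
#6 T1 reads 4
#7 T0 CAS(4→5) writes; counter now 5
#8 T1 CAS(4→5) fails; counter now 5
#9 T1 reads 5
#10 T1 CAS(5→6) writes; counter now 6
#11 T0 reads 6
#12 T0 CAS(6→7) writes; counter now 7
#13 T1 reads 7
#14 T0 reads 7
#15 T0 CAS(7→8) writes; counter now 8
#16 T1 CAS(7→8) fails; counter now 8
#17 T0 reads 8
#18 T0 CAS(8→9) writes; counter now 9

counter = 9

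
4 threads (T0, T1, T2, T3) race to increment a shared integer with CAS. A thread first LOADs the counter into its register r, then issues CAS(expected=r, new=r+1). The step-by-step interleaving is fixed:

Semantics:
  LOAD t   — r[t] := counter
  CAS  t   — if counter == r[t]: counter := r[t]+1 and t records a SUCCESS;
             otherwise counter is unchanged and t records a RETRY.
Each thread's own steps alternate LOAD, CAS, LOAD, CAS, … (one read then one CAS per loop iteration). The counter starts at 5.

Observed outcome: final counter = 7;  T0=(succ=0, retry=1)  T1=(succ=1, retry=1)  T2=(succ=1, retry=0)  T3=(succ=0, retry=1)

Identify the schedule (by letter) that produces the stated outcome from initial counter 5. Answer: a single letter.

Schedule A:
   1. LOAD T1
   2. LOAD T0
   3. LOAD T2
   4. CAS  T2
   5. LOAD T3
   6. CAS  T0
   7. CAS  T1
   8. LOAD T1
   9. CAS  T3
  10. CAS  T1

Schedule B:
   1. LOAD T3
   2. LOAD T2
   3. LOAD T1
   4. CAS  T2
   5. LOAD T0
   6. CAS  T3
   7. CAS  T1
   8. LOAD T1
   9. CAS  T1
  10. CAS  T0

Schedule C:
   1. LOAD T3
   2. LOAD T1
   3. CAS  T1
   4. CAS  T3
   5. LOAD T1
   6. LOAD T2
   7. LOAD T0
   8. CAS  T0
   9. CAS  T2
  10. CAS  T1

B

Tracing schedule B:
#1 T3 reads 5
#2 T2 reads 5
#3 T1 reads 5
#4 T2 CAS(5→6) writes; counter now 6
#5 T0 reads 6
#6 T3 CAS(5→6) fails; counter now 6
#7 T1 CAS(5→6) fails; counter now 6
#8 T1 reads 6
#9 T1 CAS(6→7) writes; counter now 7
#10 T0 CAS(6→7) fails; counter now 7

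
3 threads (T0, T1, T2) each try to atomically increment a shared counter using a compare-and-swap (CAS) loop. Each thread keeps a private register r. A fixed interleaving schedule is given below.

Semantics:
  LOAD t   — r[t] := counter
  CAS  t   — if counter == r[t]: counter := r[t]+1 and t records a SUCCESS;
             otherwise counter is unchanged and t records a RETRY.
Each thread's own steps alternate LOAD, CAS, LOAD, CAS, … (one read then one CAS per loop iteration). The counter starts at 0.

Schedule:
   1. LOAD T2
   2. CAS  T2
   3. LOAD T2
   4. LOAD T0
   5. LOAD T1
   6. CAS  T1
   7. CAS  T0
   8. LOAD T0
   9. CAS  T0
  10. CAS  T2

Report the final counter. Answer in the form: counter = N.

1. LOAD T2 → mem=0 r[T2]=0 [LOAD]
2. CAS T2 → mem=1 r[T2]=0 [OK]
3. LOAD T2 → mem=1 r[T2]=1 [LOAD]
4. LOAD T0 → mem=1 r[T0]=1 [LOAD]
5. LOAD T1 → mem=1 r[T1]=1 [LOAD]
6. CAS T1 → mem=2 r[T1]=1 [OK]
7. CAS T0 → mem=2 r[T0]=1 [RETRY]
8. LOAD T0 → mem=2 r[T0]=2 [LOAD]
9. CAS T0 → mem=3 r[T0]=2 [OK]
10. CAS T2 → mem=3 r[T2]=1 [RETRY]

counter = 3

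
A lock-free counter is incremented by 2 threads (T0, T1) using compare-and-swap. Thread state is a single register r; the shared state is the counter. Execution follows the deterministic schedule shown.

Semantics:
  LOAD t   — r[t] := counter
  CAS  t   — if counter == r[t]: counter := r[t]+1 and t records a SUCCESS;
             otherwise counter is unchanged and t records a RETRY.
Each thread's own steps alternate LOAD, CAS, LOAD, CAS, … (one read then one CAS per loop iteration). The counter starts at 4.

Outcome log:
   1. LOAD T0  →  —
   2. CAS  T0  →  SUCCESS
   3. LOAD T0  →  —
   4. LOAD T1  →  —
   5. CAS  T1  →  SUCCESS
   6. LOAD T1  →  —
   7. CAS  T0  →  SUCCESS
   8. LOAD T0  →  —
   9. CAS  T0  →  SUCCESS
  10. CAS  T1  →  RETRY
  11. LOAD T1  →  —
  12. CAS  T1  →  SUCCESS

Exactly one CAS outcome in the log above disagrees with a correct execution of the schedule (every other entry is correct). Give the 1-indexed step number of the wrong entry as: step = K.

step = 7

Re-executing:
   1) LOAD T0:  M=4  r_T0=4
   2) CAS  T0:  M=5  r_T0=4 ✓
   3) LOAD T0:  M=5  r_T0=5
   4) LOAD T1:  M=5  r_T1=5
   5) CAS  T1:  M=6  r_T1=5 ✓
   6) LOAD T1:  M=6  r_T1=6
   7) CAS  T0:  M=6  r_T0=5 ✗
   8) LOAD T0:  M=6  r_T0=6
   9) CAS  T0:  M=7  r_T0=6 ✓
  10) CAS  T1:  M=7  r_T1=6 ✗
  11) LOAD T1:  M=7  r_T1=7
  12) CAS  T1:  M=8  r_T1=7 ✓
Log disagrees first at step 7.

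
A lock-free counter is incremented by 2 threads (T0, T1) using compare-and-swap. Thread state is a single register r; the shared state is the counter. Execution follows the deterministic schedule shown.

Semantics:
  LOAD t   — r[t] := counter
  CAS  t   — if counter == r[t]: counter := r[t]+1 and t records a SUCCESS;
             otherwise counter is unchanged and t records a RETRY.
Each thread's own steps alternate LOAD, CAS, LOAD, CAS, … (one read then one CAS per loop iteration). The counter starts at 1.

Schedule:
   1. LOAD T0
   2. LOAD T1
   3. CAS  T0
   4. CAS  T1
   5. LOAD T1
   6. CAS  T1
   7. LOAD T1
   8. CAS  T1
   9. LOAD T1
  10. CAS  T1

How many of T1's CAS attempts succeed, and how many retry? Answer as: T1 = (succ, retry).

1. LOAD T0 → mem=1 r[T0]=1 [LOAD]
2. LOAD T1 → mem=1 r[T1]=1 [LOAD]
3. CAS T0 → mem=2 r[T0]=1 [OK]
4. CAS T1 → mem=2 r[T1]=1 [RETRY]
5. LOAD T1 → mem=2 r[T1]=2 [LOAD]
6. CAS T1 → mem=3 r[T1]=2 [OK]
7. LOAD T1 → mem=3 r[T1]=3 [LOAD]
8. CAS T1 → mem=4 r[T1]=3 [OK]
9. LOAD T1 → mem=4 r[T1]=4 [LOAD]
10. CAS T1 → mem=5 r[T1]=4 [OK]

T1 = (3, 1)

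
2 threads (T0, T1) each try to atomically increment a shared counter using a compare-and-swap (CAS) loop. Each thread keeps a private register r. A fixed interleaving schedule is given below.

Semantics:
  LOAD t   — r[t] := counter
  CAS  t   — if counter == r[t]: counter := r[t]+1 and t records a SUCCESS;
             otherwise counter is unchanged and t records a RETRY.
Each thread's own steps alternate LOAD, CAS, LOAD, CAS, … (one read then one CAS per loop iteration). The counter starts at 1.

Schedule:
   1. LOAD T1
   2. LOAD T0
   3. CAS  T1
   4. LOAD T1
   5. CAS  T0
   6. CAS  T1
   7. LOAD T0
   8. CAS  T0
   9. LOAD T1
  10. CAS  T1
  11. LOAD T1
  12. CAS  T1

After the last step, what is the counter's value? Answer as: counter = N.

counter = 6

[1] T1.load  rd  (counter 1, T1.r 1)
[2] T0.load  rd  (counter 1, T0.r 1)
[3] T1.cas  hit  (counter 2, T1.r 1)
[4] T1.load  rd  (counter 2, T1.r 2)
[5] T0.cas  miss  (counter 2, T0.r 1)
[6] T1.cas  hit  (counter 3, T1.r 2)
[7] T0.load  rd  (counter 3, T0.r 3)
[8] T0.cas  hit  (counter 4, T0.r 3)
[9] T1.load  rd  (counter 4, T1.r 4)
[10] T1.cas  hit  (counter 5, T1.r 4)
[11] T1.load  rd  (counter 5, T1.r 5)
[12] T1.cas  hit  (counter 6, T1.r 5)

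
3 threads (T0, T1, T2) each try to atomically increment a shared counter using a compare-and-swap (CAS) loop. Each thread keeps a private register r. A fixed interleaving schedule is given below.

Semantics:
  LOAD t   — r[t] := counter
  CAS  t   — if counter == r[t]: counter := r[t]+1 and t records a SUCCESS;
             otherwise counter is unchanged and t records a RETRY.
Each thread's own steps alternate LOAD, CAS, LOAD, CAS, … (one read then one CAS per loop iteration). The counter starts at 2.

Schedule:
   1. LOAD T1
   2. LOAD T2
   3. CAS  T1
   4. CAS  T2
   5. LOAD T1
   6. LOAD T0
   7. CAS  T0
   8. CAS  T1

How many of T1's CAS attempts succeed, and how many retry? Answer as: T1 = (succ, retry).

T1 = (1, 1)

[1] T1.load  rd  (counter 2, T1.r 2)
[2] T2.load  rd  (counter 2, T2.r 2)
[3] T1.cas  hit  (counter 3, T1.r 2)
[4] T2.cas  miss  (counter 3, T2.r 2)
[5] T1.load  rd  (counter 3, T1.r 3)
[6] T0.load  rd  (counter 3, T0.r 3)
[7] T0.cas  hit  (counter 4, T0.r 3)
[8] T1.cas  miss  (counter 4, T1.r 3)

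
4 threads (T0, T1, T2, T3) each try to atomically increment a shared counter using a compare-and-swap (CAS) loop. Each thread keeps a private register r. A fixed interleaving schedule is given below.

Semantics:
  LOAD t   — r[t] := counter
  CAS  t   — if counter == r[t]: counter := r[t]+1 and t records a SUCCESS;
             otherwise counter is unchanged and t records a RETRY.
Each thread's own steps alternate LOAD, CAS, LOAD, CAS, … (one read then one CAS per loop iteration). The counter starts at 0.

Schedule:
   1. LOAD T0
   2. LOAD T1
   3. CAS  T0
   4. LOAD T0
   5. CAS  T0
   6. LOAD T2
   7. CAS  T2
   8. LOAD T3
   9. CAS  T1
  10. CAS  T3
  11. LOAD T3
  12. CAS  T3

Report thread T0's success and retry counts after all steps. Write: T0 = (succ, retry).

T0 = (2, 0)

   1) LOAD T0:  M=0  r_T0=0
   2) LOAD T1:  M=0  r_T1=0
   3) CAS  T0:  M=1  r_T0=0 ✓
   4) LOAD T0:  M=1  r_T0=1
   5) CAS  T0:  M=2  r_T0=1 ✓
   6) LOAD T2:  M=2  r_T2=2
   7) CAS  T2:  M=3  r_T2=2 ✓
   8) LOAD T3:  M=3  r_T3=3
   9) CAS  T1:  M=3  r_T1=0 ✗
  10) CAS  T3:  M=4  r_T3=3 ✓
  11) LOAD T3:  M=4  r_T3=4
  12) CAS  T3:  M=5  r_T3=4 ✓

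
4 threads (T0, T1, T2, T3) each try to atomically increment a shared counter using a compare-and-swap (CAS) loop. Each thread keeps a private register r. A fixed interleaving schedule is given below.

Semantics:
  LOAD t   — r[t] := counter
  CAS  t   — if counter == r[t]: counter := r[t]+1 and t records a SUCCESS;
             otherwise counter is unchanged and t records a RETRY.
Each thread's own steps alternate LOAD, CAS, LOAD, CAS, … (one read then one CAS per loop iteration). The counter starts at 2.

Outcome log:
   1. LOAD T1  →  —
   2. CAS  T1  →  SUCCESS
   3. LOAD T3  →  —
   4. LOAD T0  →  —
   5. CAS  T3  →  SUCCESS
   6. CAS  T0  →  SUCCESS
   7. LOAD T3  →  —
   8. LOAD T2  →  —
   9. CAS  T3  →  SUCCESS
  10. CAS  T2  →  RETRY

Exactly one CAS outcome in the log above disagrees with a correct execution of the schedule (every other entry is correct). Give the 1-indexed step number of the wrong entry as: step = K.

step = 6

Reference trace:
#1 T1 reads 2
#2 T1 CAS(2→3) writes; counter now 3
#3 T3 reads 3
#4 T0 reads 3
#5 T3 CAS(3→4) writes; counter now 4
#6 T0 CAS(3→4) fails; counter now 4
#7 T3 reads 4
#8 T2 reads 4
#9 T3 CAS(4→5) writes; counter now 5
#10 T2 CAS(4→5) fails; counter now 5
Mismatch at 6.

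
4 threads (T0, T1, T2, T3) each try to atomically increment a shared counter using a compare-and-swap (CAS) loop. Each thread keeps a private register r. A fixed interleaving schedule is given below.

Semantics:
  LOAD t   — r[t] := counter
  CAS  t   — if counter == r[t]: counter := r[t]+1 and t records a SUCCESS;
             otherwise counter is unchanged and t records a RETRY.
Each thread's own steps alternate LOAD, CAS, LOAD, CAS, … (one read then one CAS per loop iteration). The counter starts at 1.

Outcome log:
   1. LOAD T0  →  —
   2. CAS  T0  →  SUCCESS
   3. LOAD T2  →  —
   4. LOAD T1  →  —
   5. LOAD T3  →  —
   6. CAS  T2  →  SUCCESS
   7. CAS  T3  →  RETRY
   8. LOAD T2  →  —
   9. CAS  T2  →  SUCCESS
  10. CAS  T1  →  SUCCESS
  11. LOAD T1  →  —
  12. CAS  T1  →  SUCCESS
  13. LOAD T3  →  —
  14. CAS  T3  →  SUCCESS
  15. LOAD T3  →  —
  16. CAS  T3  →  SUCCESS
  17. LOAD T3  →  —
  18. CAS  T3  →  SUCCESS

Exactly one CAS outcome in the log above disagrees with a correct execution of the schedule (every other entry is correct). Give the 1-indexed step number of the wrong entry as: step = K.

Correct run:
1. LOAD T0 → mem=1 r[T0]=1 [LOAD]
2. CAS T0 → mem=2 r[T0]=1 [OK]
3. LOAD T2 → mem=2 r[T2]=2 [LOAD]
4. LOAD T1 → mem=2 r[T1]=2 [LOAD]
5. LOAD T3 → mem=2 r[T3]=2 [LOAD]
6. CAS T2 → mem=3 r[T2]=2 [OK]
7. CAS T3 → mem=3 r[T3]=2 [RETRY]
8. LOAD T2 → mem=3 r[T2]=3 [LOAD]
9. CAS T2 → mem=4 r[T2]=3 [OK]
10. CAS T1 → mem=4 r[T1]=2 [RETRY]
11. LOAD T1 → mem=4 r[T1]=4 [LOAD]
12. CAS T1 → mem=5 r[T1]=4 [OK]
13. LOAD T3 → mem=5 r[T3]=5 [LOAD]
14. CAS T3 → mem=6 r[T3]=5 [OK]
15. LOAD T3 → mem=6 r[T3]=6 [LOAD]
16. CAS T3 → mem=7 r[T3]=6 [OK]
17. LOAD T3 → mem=7 r[T3]=7 [LOAD]
18. CAS T3 → mem=8 r[T3]=7 [OK]
Log disagrees first at step 10.

step = 10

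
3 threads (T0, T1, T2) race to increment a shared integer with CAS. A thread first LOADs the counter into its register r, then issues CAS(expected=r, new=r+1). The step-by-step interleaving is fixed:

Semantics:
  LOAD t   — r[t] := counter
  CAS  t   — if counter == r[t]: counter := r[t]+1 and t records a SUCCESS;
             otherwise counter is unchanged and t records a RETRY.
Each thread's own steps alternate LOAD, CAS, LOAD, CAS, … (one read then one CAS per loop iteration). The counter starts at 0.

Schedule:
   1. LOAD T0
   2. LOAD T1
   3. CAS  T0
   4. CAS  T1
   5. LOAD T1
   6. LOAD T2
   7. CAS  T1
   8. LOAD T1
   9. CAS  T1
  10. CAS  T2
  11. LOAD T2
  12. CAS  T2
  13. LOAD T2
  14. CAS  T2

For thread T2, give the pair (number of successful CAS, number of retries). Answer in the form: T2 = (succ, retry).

T2 = (2, 1)

1. LOAD T0 → mem=0 r[T0]=0 [LOAD]
2. LOAD T1 → mem=0 r[T1]=0 [LOAD]
3. CAS T0 → mem=1 r[T0]=0 [OK]
4. CAS T1 → mem=1 r[T1]=0 [RETRY]
5. LOAD T1 → mem=1 r[T1]=1 [LOAD]
6. LOAD T2 → mem=1 r[T2]=1 [LOAD]
7. CAS T1 → mem=2 r[T1]=1 [OK]
8. LOAD T1 → mem=2 r[T1]=2 [LOAD]
9. CAS T1 → mem=3 r[T1]=2 [OK]
10. CAS T2 → mem=3 r[T2]=1 [RETRY]
11. LOAD T2 → mem=3 r[T2]=3 [LOAD]
12. CAS T2 → mem=4 r[T2]=3 [OK]
13. LOAD T2 → mem=4 r[T2]=4 [LOAD]
14. CAS T2 → mem=5 r[T2]=4 [OK]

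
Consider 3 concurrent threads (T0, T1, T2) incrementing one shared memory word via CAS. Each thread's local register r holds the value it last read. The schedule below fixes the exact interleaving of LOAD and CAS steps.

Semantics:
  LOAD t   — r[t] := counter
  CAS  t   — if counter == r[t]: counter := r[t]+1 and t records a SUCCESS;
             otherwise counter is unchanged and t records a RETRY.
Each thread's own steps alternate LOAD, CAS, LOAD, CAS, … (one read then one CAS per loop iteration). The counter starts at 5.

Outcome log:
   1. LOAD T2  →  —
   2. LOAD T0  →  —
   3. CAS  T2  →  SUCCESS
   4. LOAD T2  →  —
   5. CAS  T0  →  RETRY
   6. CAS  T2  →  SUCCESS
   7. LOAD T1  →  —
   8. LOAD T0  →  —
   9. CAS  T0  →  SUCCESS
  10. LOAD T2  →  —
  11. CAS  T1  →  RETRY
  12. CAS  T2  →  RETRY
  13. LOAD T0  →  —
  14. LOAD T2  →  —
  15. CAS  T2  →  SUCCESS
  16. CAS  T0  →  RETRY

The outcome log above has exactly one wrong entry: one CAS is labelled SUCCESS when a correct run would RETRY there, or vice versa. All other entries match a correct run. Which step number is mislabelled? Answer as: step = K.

step = 12

Reference trace:
step 1: T2 LOAD ⇒ load; ctr=5 reg=5
step 2: T0 LOAD ⇒ load; ctr=5 reg=5
step 3: T2 CAS ⇒ ok; ctr=6 reg=5
step 4: T2 LOAD ⇒ load; ctr=6 reg=6
step 5: T0 CAS ⇒ retry; ctr=6 reg=5
step 6: T2 CAS ⇒ ok; ctr=7 reg=6
step 7: T1 LOAD ⇒ load; ctr=7 reg=7
step 8: T0 LOAD ⇒ load; ctr=7 reg=7
step 9: T0 CAS ⇒ ok; ctr=8 reg=7
step 10: T2 LOAD ⇒ load; ctr=8 reg=8
step 11: T1 CAS ⇒ retry; ctr=8 reg=7
step 12: T2 CAS ⇒ ok; ctr=9 reg=8
step 13: T0 LOAD ⇒ load; ctr=9 reg=9
step 14: T2 LOAD ⇒ load; ctr=9 reg=9
step 15: T2 CAS ⇒ ok; ctr=10 reg=9
step 16: T0 CAS ⇒ retry; ctr=10 reg=9
Log disagrees first at step 12.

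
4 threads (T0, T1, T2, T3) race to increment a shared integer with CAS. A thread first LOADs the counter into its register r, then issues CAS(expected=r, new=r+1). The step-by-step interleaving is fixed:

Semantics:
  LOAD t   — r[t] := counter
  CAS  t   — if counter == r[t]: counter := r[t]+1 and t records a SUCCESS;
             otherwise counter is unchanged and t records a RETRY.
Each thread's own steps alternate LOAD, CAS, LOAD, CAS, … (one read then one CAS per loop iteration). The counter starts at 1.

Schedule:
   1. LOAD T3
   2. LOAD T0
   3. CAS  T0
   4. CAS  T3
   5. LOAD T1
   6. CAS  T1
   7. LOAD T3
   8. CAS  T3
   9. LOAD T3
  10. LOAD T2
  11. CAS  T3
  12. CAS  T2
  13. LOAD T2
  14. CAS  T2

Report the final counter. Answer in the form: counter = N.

step 1: T3 LOAD ⇒ load; ctr=1 reg=1
step 2: T0 LOAD ⇒ load; ctr=1 reg=1
step 3: T0 CAS ⇒ ok; ctr=2 reg=1
step 4: T3 CAS ⇒ retry; ctr=2 reg=1
step 5: T1 LOAD ⇒ load; ctr=2 reg=2
step 6: T1 CAS ⇒ ok; ctr=3 reg=2
step 7: T3 LOAD ⇒ load; ctr=3 reg=3
step 8: T3 CAS ⇒ ok; ctr=4 reg=3
step 9: T3 LOAD ⇒ load; ctr=4 reg=4
step 10: T2 LOAD ⇒ load; ctr=4 reg=4
step 11: T3 CAS ⇒ ok; ctr=5 reg=4
step 12: T2 CAS ⇒ retry; ctr=5 reg=4
step 13: T2 LOAD ⇒ load; ctr=5 reg=5
step 14: T2 CAS ⇒ ok; ctr=6 reg=5

counter = 6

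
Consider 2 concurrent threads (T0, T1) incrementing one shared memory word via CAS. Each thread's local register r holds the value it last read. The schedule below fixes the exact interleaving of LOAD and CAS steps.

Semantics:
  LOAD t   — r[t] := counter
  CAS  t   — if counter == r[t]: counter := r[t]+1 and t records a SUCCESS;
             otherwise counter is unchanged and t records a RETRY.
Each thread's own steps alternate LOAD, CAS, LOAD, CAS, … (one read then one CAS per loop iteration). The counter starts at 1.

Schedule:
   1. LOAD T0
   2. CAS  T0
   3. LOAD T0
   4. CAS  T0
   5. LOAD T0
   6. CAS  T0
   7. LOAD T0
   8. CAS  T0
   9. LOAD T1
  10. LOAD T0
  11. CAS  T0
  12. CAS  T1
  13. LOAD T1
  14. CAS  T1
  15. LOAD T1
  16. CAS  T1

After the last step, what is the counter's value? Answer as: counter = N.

[1] T0.load  rd  (counter 1, T0.r 1)
[2] T0.cas  hit  (counter 2, T0.r 1)
[3] T0.load  rd  (counter 2, T0.r 2)
[4] T0.cas  hit  (counter 3, T0.r 2)
[5] T0.load  rd  (counter 3, T0.r 3)
[6] T0.cas  hit  (counter 4, T0.r 3)
[7] T0.load  rd  (counter 4, T0.r 4)
[8] T0.cas  hit  (counter 5, T0.r 4)
[9] T1.load  rd  (counter 5, T1.r 5)
[10] T0.load  rd  (counter 5, T0.r 5)
[11] T0.cas  hit  (counter 6, T0.r 5)
[12] T1.cas  miss  (counter 6, T1.r 5)
[13] T1.load  rd  (counter 6, T1.r 6)
[14] T1.cas  hit  (counter 7, T1.r 6)
[15] T1.load  rd  (counter 7, T1.r 7)
[16] T1.cas  hit  (counter 8, T1.r 7)

counter = 8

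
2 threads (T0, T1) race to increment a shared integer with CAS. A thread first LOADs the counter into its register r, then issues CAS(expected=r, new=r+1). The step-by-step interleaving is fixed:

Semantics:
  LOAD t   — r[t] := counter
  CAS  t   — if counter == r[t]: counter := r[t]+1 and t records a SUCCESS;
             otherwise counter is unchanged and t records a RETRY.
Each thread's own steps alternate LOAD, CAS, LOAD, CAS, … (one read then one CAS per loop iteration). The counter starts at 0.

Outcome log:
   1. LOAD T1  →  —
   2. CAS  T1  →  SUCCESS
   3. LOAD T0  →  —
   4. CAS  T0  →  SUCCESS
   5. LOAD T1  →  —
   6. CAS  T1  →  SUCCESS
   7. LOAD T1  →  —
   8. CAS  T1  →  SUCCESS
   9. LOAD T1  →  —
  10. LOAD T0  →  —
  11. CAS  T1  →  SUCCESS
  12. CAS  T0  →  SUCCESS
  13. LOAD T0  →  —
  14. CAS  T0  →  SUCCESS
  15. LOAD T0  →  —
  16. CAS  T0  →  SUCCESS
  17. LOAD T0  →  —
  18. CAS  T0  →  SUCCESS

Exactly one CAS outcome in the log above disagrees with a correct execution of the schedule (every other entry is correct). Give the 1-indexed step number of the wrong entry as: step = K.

Reference trace:
step 1: T1 LOAD ⇒ load; ctr=0 reg=0
step 2: T1 CAS ⇒ ok; ctr=1 reg=0
step 3: T0 LOAD ⇒ load; ctr=1 reg=1
step 4: T0 CAS ⇒ ok; ctr=2 reg=1
step 5: T1 LOAD ⇒ load; ctr=2 reg=2
step 6: T1 CAS ⇒ ok; ctr=3 reg=2
step 7: T1 LOAD ⇒ load; ctr=3 reg=3
step 8: T1 CAS ⇒ ok; ctr=4 reg=3
step 9: T1 LOAD ⇒ load; ctr=4 reg=4
step 10: T0 LOAD ⇒ load; ctr=4 reg=4
step 11: T1 CAS ⇒ ok; ctr=5 reg=4
step 12: T0 CAS ⇒ retry; ctr=5 reg=4
step 13: T0 LOAD ⇒ load; ctr=5 reg=5
step 14: T0 CAS ⇒ ok; ctr=6 reg=5
step 15: T0 LOAD ⇒ load; ctr=6 reg=6
step 16: T0 CAS ⇒ ok; ctr=7 reg=6
step 17: T0 LOAD ⇒ load; ctr=7 reg=7
step 18: T0 CAS ⇒ ok; ctr=8 reg=7
Mismatch at 12.

step = 12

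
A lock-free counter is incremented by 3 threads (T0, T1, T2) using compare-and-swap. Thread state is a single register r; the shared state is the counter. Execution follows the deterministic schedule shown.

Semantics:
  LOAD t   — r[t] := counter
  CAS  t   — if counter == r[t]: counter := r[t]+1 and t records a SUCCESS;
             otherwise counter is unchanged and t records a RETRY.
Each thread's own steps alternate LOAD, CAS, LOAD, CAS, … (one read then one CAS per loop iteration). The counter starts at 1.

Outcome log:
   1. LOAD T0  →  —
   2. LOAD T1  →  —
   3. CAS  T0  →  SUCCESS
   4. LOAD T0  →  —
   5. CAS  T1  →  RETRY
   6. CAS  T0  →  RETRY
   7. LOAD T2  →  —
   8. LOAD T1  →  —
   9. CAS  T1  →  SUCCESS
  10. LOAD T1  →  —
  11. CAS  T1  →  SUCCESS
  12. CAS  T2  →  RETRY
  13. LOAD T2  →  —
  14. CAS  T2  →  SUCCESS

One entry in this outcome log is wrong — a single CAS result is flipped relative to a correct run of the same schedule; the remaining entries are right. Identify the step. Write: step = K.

Re-executing:
[1] T0.load  rd  (counter 1, T0.r 1)
[2] T1.load  rd  (counter 1, T1.r 1)
[3] T0.cas  hit  (counter 2, T0.r 1)
[4] T0.load  rd  (counter 2, T0.r 2)
[5] T1.cas  miss  (counter 2, T1.r 1)
[6] T0.cas  hit  (counter 3, T0.r 2)
[7] T2.load  rd  (counter 3, T2.r 3)
[8] T1.load  rd  (counter 3, T1.r 3)
[9] T1.cas  hit  (counter 4, T1.r 3)
[10] T1.load  rd  (counter 4, T1.r 4)
[11] T1.cas  hit  (counter 5, T1.r 4)
[12] T2.cas  miss  (counter 5, T2.r 3)
[13] T2.load  rd  (counter 5, T2.r 5)
[14] T2.cas  hit  (counter 6, T2.r 5)
Flip is step 6.

step = 6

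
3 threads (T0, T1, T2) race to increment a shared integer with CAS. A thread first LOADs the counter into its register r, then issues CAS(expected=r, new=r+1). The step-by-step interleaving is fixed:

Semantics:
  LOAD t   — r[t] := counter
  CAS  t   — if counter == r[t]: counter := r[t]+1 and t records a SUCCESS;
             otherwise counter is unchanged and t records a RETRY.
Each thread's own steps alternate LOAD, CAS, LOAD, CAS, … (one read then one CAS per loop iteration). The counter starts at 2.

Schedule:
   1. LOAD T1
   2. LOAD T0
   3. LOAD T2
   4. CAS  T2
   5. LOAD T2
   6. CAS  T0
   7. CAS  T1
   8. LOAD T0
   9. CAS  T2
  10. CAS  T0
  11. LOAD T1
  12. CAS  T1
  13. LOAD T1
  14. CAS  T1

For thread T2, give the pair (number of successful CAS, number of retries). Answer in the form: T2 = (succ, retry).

[1] T1.load  rd  (counter 2, T1.r 2)
[2] T0.load  rd  (counter 2, T0.r 2)
[3] T2.load  rd  (counter 2, T2.r 2)
[4] T2.cas  hit  (counter 3, T2.r 2)
[5] T2.load  rd  (counter 3, T2.r 3)
[6] T0.cas  miss  (counter 3, T0.r 2)
[7] T1.cas  miss  (counter 3, T1.r 2)
[8] T0.load  rd  (counter 3, T0.r 3)
[9] T2.cas  hit  (counter 4, T2.r 3)
[10] T0.cas  miss  (counter 4, T0.r 3)
[11] T1.load  rd  (counter 4, T1.r 4)
[12] T1.cas  hit  (counter 5, T1.r 4)
[13] T1.load  rd  (counter 5, T1.r 5)
[14] T1.cas  hit  (counter 6, T1.r 5)

T2 = (2, 0)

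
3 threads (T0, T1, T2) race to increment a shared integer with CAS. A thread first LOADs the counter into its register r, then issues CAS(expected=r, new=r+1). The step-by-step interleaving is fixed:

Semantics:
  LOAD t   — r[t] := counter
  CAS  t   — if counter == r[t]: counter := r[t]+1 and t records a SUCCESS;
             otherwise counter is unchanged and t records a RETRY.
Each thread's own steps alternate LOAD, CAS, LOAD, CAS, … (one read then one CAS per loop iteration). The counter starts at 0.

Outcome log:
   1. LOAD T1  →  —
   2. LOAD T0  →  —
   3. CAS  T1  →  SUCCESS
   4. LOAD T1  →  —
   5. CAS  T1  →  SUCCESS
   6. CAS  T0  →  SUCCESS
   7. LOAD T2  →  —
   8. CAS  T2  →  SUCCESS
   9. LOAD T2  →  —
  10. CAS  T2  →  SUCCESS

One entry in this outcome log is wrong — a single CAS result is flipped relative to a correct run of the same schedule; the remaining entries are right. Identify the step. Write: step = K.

step = 6

Re-executing:
#1 T1 reads 0
#2 T0 reads 0
#3 T1 CAS(0→1) writes; counter now 1
#4 T1 reads 1
#5 T1 CAS(1→2) writes; counter now 2
#6 T0 CAS(0→1) fails; counter now 2
#7 T2 reads 2
#8 T2 CAS(2→3) writes; counter now 3
#9 T2 reads 3
#10 T2 CAS(3→4) writes; counter now 4
Mismatch at 6.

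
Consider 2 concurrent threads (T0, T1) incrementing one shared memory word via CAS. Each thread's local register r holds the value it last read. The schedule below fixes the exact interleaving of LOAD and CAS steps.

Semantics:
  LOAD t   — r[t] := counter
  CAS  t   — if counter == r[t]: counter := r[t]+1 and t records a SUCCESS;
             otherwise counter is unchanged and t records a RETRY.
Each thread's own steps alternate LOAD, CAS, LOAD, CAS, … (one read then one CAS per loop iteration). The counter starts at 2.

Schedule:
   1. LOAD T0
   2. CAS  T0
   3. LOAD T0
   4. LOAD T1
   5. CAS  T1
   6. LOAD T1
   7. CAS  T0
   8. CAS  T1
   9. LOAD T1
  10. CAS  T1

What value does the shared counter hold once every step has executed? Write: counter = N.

step 1: T0 LOAD ⇒ load; ctr=2 reg=2
step 2: T0 CAS ⇒ ok; ctr=3 reg=2
step 3: T0 LOAD ⇒ load; ctr=3 reg=3
step 4: T1 LOAD ⇒ load; ctr=3 reg=3
step 5: T1 CAS ⇒ ok; ctr=4 reg=3
step 6: T1 LOAD ⇒ load; ctr=4 reg=4
step 7: T0 CAS ⇒ retry; ctr=4 reg=3
step 8: T1 CAS ⇒ ok; ctr=5 reg=4
step 9: T1 LOAD ⇒ load; ctr=5 reg=5
step 10: T1 CAS ⇒ ok; ctr=6 reg=5

counter = 6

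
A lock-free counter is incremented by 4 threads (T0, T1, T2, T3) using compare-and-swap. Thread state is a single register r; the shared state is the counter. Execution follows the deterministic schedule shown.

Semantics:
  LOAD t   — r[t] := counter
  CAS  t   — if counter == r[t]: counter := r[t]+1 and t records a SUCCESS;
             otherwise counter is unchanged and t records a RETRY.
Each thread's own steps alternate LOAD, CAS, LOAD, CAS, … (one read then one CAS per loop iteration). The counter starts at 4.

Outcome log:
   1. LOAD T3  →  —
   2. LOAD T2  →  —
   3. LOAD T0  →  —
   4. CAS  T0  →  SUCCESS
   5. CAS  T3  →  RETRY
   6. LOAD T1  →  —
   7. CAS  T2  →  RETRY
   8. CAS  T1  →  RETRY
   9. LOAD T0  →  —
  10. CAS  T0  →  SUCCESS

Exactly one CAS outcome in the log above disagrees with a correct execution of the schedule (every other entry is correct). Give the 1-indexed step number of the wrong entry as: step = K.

step = 8

Correct run:
#1 T3 reads 4
#2 T2 reads 4
#3 T0 reads 4
#4 T0 CAS(4→5) writes; counter now 5
#5 T3 CAS(4→5) fails; counter now 5
#6 T1 reads 5
#7 T2 CAS(4→5) fails; counter now 5
#8 T1 CAS(5→6) writes; counter now 6
#9 T0 reads 6
#10 T0 CAS(6→7) writes; counter now 7
Log disagrees first at step 8.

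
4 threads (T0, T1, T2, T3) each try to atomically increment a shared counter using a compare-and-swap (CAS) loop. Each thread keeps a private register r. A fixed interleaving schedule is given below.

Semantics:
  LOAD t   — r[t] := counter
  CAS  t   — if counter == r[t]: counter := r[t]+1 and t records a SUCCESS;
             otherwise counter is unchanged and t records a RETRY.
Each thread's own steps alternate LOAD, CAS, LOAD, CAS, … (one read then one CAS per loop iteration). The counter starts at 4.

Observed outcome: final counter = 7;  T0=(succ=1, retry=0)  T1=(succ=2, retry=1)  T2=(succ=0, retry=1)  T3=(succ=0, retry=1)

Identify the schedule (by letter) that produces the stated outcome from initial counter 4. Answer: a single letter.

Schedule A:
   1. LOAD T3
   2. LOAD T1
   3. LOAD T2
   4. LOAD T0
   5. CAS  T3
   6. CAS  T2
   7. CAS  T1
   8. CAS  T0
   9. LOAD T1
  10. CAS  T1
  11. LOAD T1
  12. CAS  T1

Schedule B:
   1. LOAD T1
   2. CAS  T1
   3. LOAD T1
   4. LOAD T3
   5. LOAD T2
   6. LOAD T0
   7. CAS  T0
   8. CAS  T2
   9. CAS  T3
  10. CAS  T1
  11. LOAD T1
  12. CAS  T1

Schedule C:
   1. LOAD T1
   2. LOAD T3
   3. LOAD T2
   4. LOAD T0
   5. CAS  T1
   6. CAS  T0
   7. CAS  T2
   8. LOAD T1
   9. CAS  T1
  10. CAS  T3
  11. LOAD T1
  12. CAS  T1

B

Simulating candidate B:
1. LOAD T1 → mem=4 r[T1]=4 [LOAD]
2. CAS T1 → mem=5 r[T1]=4 [OK]
3. LOAD T1 → mem=5 r[T1]=5 [LOAD]
4. LOAD T3 → mem=5 r[T3]=5 [LOAD]
5. LOAD T2 → mem=5 r[T2]=5 [LOAD]
6. LOAD T0 → mem=5 r[T0]=5 [LOAD]
7. CAS T0 → mem=6 r[T0]=5 [OK]
8. CAS T2 → mem=6 r[T2]=5 [RETRY]
9. CAS T3 → mem=6 r[T3]=5 [RETRY]
10. CAS T1 → mem=6 r[T1]=5 [RETRY]
11. LOAD T1 → mem=6 r[T1]=6 [LOAD]
12. CAS T1 → mem=7 r[T1]=6 [OK]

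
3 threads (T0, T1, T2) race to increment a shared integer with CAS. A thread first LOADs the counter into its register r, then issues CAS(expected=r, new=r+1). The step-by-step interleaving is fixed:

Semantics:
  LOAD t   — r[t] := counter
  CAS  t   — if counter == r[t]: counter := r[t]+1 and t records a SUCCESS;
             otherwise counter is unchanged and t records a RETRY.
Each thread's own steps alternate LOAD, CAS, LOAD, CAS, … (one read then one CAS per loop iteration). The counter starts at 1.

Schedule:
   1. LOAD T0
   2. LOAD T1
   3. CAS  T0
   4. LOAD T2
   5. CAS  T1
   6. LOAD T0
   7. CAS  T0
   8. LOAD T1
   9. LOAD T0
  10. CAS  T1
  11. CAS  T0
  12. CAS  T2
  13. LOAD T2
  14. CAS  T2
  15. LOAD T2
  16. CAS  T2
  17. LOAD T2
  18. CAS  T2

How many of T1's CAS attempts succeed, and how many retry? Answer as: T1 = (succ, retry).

   1) LOAD T0:  M=1  r_T0=1
   2) LOAD T1:  M=1  r_T1=1
   3) CAS  T0:  M=2  r_T0=1 ✓
   4) LOAD T2:  M=2  r_T2=2
   5) CAS  T1:  M=2  r_T1=1 ✗
   6) LOAD T0:  M=2  r_T0=2
   7) CAS  T0:  M=3  r_T0=2 ✓
   8) LOAD T1:  M=3  r_T1=3
   9) LOAD T0:  M=3  r_T0=3
  10) CAS  T1:  M=4  r_T1=3 ✓
  11) CAS  T0:  M=4  r_T0=3 ✗
  12) CAS  T2:  M=4  r_T2=2 ✗
  13) LOAD T2:  M=4  r_T2=4
  14) CAS  T2:  M=5  r_T2=4 ✓
  15) LOAD T2:  M=5  r_T2=5
  16) CAS  T2:  M=6  r_T2=5 ✓
  17) LOAD T2:  M=6  r_T2=6
  18) CAS  T2:  M=7  r_T2=6 ✓

T1 = (1, 1)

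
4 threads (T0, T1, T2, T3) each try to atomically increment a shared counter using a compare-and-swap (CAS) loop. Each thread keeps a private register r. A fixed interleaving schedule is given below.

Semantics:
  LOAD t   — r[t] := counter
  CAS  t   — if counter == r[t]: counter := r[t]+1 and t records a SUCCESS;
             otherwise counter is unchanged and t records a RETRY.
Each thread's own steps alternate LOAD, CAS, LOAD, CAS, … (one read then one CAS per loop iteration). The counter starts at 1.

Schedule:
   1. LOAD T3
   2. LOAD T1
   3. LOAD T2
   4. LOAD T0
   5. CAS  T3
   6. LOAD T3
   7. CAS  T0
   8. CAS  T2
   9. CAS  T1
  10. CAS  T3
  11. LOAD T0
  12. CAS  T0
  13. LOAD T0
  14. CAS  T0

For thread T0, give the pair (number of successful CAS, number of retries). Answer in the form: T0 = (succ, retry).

T0 = (2, 1)

[1] T3.load  rd  (counter 1, T3.r 1)
[2] T1.load  rd  (counter 1, T1.r 1)
[3] T2.load  rd  (counter 1, T2.r 1)
[4] T0.load  rd  (counter 1, T0.r 1)
[5] T3.cas  hit  (counter 2, T3.r 1)
[6] T3.load  rd  (counter 2, T3.r 2)
[7] T0.cas  miss  (counter 2, T0.r 1)
[8] T2.cas  miss  (counter 2, T2.r 1)
[9] T1.cas  miss  (counter 2, T1.r 1)
[10] T3.cas  hit  (counter 3, T3.r 2)
[11] T0.load  rd  (counter 3, T0.r 3)
[12] T0.cas  hit  (counter 4, T0.r 3)
[13] T0.load  rd  (counter 4, T0.r 4)
[14] T0.cas  hit  (counter 5, T0.r 4)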